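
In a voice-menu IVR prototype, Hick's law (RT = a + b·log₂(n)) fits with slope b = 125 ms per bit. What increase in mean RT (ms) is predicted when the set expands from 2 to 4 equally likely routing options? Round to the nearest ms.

The intercept a cancels: ΔRT = b·(log₂ n₂ − log₂ n₁) = b·log₂(n₂/n₁).
log₂(4) − log₂(2) = log₂(4/2) = log₂(2) = 1.
ΔRT = 125 × 1.0000 = 125.000 ms.

125 ms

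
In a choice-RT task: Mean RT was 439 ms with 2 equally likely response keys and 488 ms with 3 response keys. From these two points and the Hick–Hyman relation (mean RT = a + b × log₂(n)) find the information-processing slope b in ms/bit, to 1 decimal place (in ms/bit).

The slope on a log₂ axis is (488 − 439) / (1.5850 − 1) = 83.766 ms/bit.

83.8 ms/bit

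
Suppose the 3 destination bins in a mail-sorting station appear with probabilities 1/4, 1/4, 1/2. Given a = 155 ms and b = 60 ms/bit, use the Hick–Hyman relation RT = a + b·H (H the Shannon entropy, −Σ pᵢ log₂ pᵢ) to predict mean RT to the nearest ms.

245 ms

H = −Σ pᵢ log₂ pᵢ = 0.25·2 + 0.25·2 + 0.5·1 = 1.500 bits.
RT = 155 + 60 × 1.500 = 245.00 ms.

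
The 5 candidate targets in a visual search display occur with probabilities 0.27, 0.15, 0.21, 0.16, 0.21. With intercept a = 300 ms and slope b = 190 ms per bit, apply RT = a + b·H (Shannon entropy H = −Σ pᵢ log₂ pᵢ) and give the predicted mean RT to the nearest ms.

Entropy contributions −pᵢ log₂ pᵢ: 0.5100, 0.4105, 0.4728, 0.4230, 0.4728; sum H = 2.2892 bits.
RT = a + bH = 300 + 190·2.2892 = 734.95 ms.

735 ms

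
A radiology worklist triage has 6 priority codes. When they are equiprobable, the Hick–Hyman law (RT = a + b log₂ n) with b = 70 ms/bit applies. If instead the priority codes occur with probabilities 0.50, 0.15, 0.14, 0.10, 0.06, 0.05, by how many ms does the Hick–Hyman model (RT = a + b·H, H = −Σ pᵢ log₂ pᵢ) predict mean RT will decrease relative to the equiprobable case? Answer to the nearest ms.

The RT saving is b·ΔH. Equiprobable H₀ = log₂(6) = 2.5850 bits; with the given probabilities H = 2.0995 bits.
b·(H₀ − H) = 70 × (2.5850 − 2.0995) = 33.98 ms.

34 ms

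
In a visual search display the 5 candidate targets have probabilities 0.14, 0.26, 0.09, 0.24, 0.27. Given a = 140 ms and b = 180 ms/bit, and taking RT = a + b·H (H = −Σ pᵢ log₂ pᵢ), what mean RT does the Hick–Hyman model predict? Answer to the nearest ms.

H = 0.14·log₂(1/0.14) + 0.26·log₂(1/0.26) + 0.09·log₂(1/0.09) + 0.24·log₂(1/0.24) + 0.27·log₂(1/0.27) = 2.2192 bits.
RT = 140 + 180 × 2.2192 = 539.46 ms.

539 ms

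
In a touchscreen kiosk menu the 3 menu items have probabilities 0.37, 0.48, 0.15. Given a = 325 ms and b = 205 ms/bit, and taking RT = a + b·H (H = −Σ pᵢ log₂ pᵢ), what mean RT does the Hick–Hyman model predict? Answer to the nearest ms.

H = 0.37·log₂(1/0.37) + 0.48·log₂(1/0.48) + 0.15·log₂(1/0.15) = 1.4495 bits.
RT = 325 + 205 × 1.4495 = 622.16 ms.

622 ms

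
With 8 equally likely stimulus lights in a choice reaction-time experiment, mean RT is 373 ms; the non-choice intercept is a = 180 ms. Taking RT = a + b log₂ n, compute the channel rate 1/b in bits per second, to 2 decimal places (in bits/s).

b = (373 − 180)/log₂ 8 = 193/3 = 64.333 ms per bit = 0.06433 s/bit; the reciprocal is 15.544 bits/s.

15.54 bits/s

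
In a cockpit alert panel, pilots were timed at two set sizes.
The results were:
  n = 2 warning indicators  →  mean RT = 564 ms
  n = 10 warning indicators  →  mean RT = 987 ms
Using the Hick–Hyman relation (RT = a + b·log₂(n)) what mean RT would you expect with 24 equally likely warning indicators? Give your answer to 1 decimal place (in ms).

Fit slope and intercept:
  b = (987 − 564) / (log₂ 10 − log₂ 2) = 423 / (3.3219 − 1) = 182.176 ms/bit
  a = 564 − 182.176 × 1 = 381.824 ms
Then RT(24) = 381.824 + 182.176 × log₂ 24 = 381.824 + 182.176 × 4.5850 ≈ 1217.095 ms.

1217.1 ms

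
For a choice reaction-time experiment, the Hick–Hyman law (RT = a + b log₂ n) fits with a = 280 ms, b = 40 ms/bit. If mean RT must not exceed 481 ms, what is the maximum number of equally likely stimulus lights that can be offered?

Information budget: (481 − 280)/40 = 5.0250 bits, so n ≤ 2^5.0250 = 32.559 → at most 32.

32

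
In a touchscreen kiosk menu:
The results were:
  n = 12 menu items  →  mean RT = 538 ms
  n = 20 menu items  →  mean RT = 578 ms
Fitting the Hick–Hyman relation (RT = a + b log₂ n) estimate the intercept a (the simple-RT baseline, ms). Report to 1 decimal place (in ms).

Slope: b = (578 − 538) / (log₂ 20 − log₂ 12) = 40/0.7370 = 54.277 ms/bit.
Intercept: a = 538 − 54.277·log₂(12) = 343.420 ms.

343.4 ms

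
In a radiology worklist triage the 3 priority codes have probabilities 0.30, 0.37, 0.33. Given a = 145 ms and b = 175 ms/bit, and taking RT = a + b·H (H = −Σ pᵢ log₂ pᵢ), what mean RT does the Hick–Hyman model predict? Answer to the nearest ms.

421 ms

Entropy contributions −pᵢ log₂ pᵢ: 0.5211, 0.5307, 0.5278; sum H = 1.5796 bits.
RT = a + bH = 145 + 175·1.5796 = 421.44 ms.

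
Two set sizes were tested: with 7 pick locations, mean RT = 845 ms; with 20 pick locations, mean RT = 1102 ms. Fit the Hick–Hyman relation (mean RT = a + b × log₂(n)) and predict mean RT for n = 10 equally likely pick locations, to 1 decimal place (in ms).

Fit slope and intercept:
  b = (1102 − 845) / (log₂ 20 − log₂ 7) = 257 / (4.3219 − 2.8074) = 169.685 ms/bit
  a = 845 − 169.685 × 2.8074 = 368.635 ms
Then RT(10) = 368.635 + 169.685 × log₂ 10 = 368.635 + 169.685 × 3.3219 ≈ 932.315 ms.

932.3 ms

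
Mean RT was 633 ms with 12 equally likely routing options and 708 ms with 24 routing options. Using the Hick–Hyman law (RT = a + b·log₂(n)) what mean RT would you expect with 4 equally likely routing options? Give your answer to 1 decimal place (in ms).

514.1 ms

RT is linear in log₂ n, so two points fix the line:
  b = (708 − 633) / (log₂ 24 − log₂ 12) = 75 / (4.5850 − 3.5850) = 75.000 ms/bit
  a = 633 − 75.000 × 3.5850 = 364.128 ms
Then RT(4) = 364.128 + 75.000 × log₂ 4 = 364.128 + 75.000 × 2 ≈ 514.128 ms.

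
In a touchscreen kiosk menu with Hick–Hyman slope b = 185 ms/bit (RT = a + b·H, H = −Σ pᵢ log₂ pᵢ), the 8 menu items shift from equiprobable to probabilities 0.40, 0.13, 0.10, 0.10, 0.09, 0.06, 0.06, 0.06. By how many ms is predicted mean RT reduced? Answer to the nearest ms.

70 ms

The RT saving is b·ΔH. Equiprobable H₀ = log₂(8) = 3.0000 bits; with the given probabilities H = 2.6191 bits.
b·(H₀ − H) = 185 × (3.0000 − 2.6191) = 70.47 ms.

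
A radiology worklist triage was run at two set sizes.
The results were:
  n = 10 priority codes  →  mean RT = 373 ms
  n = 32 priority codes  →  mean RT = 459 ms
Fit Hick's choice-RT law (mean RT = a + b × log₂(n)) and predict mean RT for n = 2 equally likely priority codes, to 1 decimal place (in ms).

With log₂ n on the abscissa the relation is linear; from the two conditions:
  b = (459 − 373) / (log₂ 32 − log₂ 10) = 86 / (5 − 3.3219) = 51.249 ms/bit
  a = 373 − 51.249 × 3.3219 = 202.754 ms
Then RT(2) = 202.754 + 51.249 × log₂ 2 = 202.754 + 51.249 × 1 ≈ 254.003 ms.

254.0 ms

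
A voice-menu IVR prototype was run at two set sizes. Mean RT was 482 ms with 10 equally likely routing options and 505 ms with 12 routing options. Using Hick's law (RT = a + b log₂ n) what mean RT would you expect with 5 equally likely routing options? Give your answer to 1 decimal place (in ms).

394.6 ms

With log₂ n on the abscissa the relation is linear; from the two conditions:
  b = (505 − 482) / (log₂ 12 − log₂ 10) = 23 / (3.5850 − 3.3219) = 87.441 ms/bit
  a = 482 − 87.441 × 3.3219 = 191.527 ms
Then RT(5) = 191.527 + 87.441 × log₂ 5 = 191.527 + 87.441 × 2.3219 ≈ 394.559 ms.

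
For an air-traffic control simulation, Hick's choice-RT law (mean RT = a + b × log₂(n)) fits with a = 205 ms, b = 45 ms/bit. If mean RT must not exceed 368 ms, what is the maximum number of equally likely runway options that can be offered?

12

Information budget: (368 − 205)/45 = 3.6222 bits, so n ≤ 2^3.6222 = 12.314 → at most 12.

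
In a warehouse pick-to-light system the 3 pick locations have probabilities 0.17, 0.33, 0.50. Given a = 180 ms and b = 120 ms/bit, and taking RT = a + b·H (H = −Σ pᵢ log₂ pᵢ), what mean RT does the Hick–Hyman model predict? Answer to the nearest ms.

Entropy contributions −pᵢ log₂ pᵢ: 0.4346, 0.5278, 0.5000; sum H = 1.4624 bits.
RT = a + bH = 180 + 120·1.4624 = 355.49 ms.

355 ms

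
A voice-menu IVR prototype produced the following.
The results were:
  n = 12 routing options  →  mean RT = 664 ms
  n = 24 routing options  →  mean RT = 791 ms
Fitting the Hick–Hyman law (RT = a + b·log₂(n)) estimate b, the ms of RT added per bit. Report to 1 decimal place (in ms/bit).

b = (RT₂ − RT₁)/(log₂ n₂ − log₂ n₁) = (791 − 664)/(4.5850 − 3.5850) = 127.000 ms/bit.

127.0 ms/bit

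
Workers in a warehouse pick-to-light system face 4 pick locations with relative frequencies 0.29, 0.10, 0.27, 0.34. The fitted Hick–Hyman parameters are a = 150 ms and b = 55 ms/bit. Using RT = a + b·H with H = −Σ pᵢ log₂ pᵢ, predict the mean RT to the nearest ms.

H = 0.29·log₂(1/0.29) + 0.10·log₂(1/0.10) + 0.27·log₂(1/0.27) + 0.34·log₂(1/0.34) = 1.8893 bits.
RT = 150 + 55 × 1.8893 = 253.91 ms.

254 ms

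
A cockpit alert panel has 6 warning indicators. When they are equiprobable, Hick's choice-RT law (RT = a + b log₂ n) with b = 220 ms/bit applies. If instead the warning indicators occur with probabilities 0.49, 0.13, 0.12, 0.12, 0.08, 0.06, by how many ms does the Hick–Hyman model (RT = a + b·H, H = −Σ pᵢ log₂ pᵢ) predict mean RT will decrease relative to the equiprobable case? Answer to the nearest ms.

The RT saving is b·ΔH. Equiprobable H₀ = log₂(6) = 2.5850 bits; with the given probabilities H = 2.1561 bits.
b·(H₀ − H) = 220 × (2.5850 − 2.1561) = 94.35 ms.

94 ms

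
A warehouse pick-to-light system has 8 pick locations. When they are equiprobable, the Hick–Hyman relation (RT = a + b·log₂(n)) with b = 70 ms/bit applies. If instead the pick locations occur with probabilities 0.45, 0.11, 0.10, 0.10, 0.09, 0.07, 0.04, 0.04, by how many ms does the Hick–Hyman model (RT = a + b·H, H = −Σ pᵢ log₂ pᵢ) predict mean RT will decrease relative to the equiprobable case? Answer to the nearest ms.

36 ms

Equiprobable entropy H₀ = log₂ 8 = 3.0000 bits.
Skewed entropy H = −Σ pᵢ log₂ pᵢ = 2.4858 bits.
ΔRT = b·(H₀ − H) = 70 × 0.5142 = 35.99 ms.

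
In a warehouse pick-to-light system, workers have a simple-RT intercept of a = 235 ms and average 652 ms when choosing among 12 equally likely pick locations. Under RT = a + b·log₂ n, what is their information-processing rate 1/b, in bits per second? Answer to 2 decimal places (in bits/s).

b = (652 − 235)/log₂ 12 = 417/3.5850 = 116.319 ms per bit = 0.11632 s/bit; the reciprocal is 8.597 bits/s.

8.60 bits/s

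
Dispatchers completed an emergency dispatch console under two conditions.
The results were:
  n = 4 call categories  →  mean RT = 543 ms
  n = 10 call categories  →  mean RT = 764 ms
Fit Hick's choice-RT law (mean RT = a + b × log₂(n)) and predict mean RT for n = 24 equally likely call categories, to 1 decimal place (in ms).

975.2 ms

RT is linear in log₂ n, so two points fix the line:
  b = (764 − 543) / (log₂ 10 − log₂ 4) = 221 / (3.3219 − 2) = 167.180 ms/bit
  a = 543 − 167.180 × 2 = 208.640 ms
Then RT(24) = 208.640 + 167.180 × log₂ 24 = 208.640 + 167.180 × 4.5850 ≈ 975.154 ms.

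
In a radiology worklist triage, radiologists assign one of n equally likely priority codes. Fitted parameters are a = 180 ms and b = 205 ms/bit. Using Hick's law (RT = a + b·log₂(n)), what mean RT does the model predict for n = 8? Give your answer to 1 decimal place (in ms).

log₂(8) = 3 bits, so RT = 180 + 205 × 3 ≈ 795.000 ms.

795.0 ms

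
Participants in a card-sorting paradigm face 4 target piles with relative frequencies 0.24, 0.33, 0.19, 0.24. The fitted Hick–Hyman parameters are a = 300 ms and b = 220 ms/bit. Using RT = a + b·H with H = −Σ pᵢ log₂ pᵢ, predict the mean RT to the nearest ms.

734 ms

Entropy contributions −pᵢ log₂ pᵢ: 0.4941, 0.5278, 0.4552, 0.4941; sum H = 1.9713 bits.
RT = a + bH = 300 + 220·1.9713 = 733.69 ms.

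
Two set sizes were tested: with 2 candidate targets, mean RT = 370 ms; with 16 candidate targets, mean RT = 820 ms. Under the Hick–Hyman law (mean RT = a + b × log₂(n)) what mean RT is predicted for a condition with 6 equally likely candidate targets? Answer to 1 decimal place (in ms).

Solve the two-equation system in a and b:
  b = (820 − 370) / (log₂ 16 − log₂ 2) = 450 / (4 − 1) = 150.000 ms/bit
  a = 370 − 150.000 × 1 = 220.000 ms
Then RT(6) = 220.000 + 150.000 × log₂ 6 = 220.000 + 150.000 × 2.5850 ≈ 607.744 ms.

607.7 ms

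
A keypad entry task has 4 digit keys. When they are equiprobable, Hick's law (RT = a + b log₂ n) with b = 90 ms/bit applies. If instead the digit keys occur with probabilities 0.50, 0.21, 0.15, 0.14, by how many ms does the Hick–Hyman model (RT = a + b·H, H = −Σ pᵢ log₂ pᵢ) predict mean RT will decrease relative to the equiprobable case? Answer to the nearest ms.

20 ms

The RT saving is b·ΔH. Equiprobable H₀ = log₂(4) = 2.0000 bits; with the given probabilities H = 1.7805 bits.
b·(H₀ − H) = 90 × (2.0000 − 1.7805) = 19.76 ms.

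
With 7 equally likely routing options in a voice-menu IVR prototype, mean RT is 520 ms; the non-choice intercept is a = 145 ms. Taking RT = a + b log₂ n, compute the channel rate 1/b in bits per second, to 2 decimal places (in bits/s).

b = (520 − 145)/log₂ 7 = 375/2.8074 = 133.578 ms per bit = 0.13358 s/bit; the reciprocal is 7.486 bits/s.

7.49 bits/s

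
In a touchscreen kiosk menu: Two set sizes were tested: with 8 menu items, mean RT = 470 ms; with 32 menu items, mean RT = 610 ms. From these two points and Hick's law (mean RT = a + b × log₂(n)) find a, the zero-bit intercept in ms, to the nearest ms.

b = (RT₂ − RT₁)/(log₂ n₂ − log₂ n₁) = (610 − 470)/(5 − 3) = 70 ms/bit.
a = RT₁ − b·log₂ n₁ = 470 − 70 × 3 = 260.000 ms.

260 ms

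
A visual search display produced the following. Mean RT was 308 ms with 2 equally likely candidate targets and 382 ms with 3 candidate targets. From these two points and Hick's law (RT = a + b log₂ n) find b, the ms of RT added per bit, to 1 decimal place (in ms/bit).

126.5 ms/bit

The slope on a log₂ axis is (382 − 308) / (1.5850 − 1) = 126.504 ms/bit.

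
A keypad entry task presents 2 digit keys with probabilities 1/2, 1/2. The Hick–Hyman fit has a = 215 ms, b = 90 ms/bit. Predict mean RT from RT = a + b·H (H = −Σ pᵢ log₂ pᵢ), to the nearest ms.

Each term −pᵢ log₂ pᵢ: 0.5·1 + 0.5·1; summed, H = 1.000 bits.
Mean RT = a + bH = 215 + 90·1.000 = 305.00 ms.

305 ms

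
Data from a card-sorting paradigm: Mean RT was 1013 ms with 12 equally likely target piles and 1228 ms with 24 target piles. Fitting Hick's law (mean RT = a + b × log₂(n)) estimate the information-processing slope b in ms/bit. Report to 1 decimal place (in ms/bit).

Slope: b = (1228 − 1013) / (log₂ 24 − log₂ 12) = 215/1.0000 = 215.000 ms/bit.

215.0 ms/bit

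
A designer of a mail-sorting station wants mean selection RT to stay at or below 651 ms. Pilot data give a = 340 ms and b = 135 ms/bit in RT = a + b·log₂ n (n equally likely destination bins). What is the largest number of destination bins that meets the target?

4

Information budget: (651 − 340)/135 = 2.3037 bits, so n ≤ 2^2.3037 = 4.937 → at most 4.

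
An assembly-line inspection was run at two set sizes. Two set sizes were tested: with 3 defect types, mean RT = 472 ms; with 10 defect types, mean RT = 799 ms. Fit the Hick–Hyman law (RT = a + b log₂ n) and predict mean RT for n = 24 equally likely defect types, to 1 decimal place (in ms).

RT is linear in log₂ n, so two points fix the line:
  b = (799 − 472) / (log₂ 10 − log₂ 3) = 327 / (3.3219 − 1.5850) = 188.259 ms/bit
  a = 472 − 188.259 × 1.5850 = 173.616 ms
Then RT(24) = 173.616 + 188.259 × log₂ 24 = 173.616 + 188.259 × 4.5850 ≈ 1036.778 ms.

1036.8 ms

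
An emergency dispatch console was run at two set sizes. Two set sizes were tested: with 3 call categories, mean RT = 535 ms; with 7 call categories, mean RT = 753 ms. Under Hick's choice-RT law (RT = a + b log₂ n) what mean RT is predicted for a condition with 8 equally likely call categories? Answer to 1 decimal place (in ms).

787.4 ms

With log₂ n on the abscissa the relation is linear; from the two conditions:
  b = (753 − 535) / (log₂ 7 − log₂ 3) = 218 / (2.8074 − 1.5850) = 178.339 ms/bit
  a = 535 − 178.339 × 1.5850 = 252.340 ms
Then RT(8) = 252.340 + 178.339 × log₂ 8 = 252.340 + 178.339 × 3 ≈ 787.356 ms.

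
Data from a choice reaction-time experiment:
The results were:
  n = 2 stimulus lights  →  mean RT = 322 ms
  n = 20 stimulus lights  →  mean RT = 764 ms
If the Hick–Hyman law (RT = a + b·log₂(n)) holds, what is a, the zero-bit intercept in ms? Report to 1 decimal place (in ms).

188.9 ms

The slope on a log₂ axis is (764 − 322) / (4.3219 − 1) = 133.055 ms/bit.
Intercept: a = 322 − 133.055·log₂(2) = 188.945 ms.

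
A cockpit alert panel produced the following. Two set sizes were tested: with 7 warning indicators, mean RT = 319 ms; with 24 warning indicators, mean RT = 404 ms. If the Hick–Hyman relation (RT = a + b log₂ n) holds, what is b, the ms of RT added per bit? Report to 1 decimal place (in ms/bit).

47.8 ms/bit

Slope: b = (404 − 319) / (log₂ 24 − log₂ 7) = 85/1.7776 = 47.817 ms/bit.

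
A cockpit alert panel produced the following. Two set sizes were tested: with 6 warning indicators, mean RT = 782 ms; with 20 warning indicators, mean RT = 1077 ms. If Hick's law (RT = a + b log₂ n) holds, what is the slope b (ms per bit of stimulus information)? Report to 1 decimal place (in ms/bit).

169.8 ms/bit

b = (RT₂ − RT₁)/(log₂ n₂ − log₂ n₁) = (1077 − 782)/(4.3219 − 2.5850) = 169.836 ms/bit.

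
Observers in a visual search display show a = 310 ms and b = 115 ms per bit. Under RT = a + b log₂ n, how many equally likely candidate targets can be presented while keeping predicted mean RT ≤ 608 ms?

6

Set 310 + 115·log₂ n ≤ 608 → log₂ n ≤ (608 − 310)/115 = 2.5913.
So n ≤ 2^2.5913 = 6.026; the largest integer n is 6.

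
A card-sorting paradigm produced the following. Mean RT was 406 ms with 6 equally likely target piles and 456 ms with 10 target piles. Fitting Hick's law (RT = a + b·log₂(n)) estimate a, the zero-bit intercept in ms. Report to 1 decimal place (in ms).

230.6 ms

b = (RT₂ − RT₁)/(log₂ n₂ − log₂ n₁) = (456 − 406)/(3.3219 − 2.5850) = 67.846 ms/bit.
Intercept: a = 406 − 67.846·log₂(6) = 230.621 ms.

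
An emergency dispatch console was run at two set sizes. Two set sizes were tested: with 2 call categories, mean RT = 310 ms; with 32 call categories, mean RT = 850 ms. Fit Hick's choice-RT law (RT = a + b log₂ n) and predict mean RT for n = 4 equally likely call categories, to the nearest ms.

RT is linear in log₂ n, so two points fix the line:
  b = (850 − 310) / (log₂ 32 − log₂ 2) = 540 / (5 − 1) = 135 ms/bit
  a = 310 − 135 × 1 = 175 ms
Then RT(4) = 175 + 135 × log₂ 4 = 175 + 135 × 2 ≈ 445.000 ms.

445 ms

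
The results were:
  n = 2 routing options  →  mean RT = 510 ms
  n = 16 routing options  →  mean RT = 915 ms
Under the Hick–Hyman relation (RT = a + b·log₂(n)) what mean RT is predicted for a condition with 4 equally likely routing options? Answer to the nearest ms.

Solve the two-equation system in a and b:
  b = (915 − 510) / (log₂ 16 − log₂ 2) = 405 / (4 − 1) = 135 ms/bit
  a = 510 − 135 × 1 = 375 ms
Then RT(4) = 375 + 135 × log₂ 4 = 375 + 135 × 2 ≈ 645.000 ms.

645 ms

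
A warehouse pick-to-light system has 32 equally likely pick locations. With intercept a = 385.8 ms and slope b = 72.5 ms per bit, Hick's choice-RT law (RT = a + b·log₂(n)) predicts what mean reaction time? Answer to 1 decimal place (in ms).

748.3 ms

log₂(32) = 5 bits, so RT = 385.8 + 72.5 × 5 ≈ 748.300 ms.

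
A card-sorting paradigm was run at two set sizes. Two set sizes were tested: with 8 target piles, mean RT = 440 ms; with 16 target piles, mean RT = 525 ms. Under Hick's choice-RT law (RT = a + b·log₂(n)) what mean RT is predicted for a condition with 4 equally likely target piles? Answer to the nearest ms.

355 ms

With log₂ n on the abscissa the relation is linear; from the two conditions:
  b = (525 − 440) / (log₂ 16 − log₂ 8) = 85 / (4 − 3) = 85 ms/bit
  a = 440 − 85 × 3 = 185 ms
Then RT(4) = 185 + 85 × log₂ 4 = 185 + 85 × 2 ≈ 355.000 ms.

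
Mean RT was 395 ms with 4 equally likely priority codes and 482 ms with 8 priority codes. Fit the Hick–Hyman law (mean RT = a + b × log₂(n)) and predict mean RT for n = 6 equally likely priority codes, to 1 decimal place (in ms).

Solve the two-equation system in a and b:
  b = (482 − 395) / (log₂ 8 − log₂ 4) = 87 / (3 − 2) = 87.000 ms/bit
  a = 395 − 87.000 × 2 = 221.000 ms
Then RT(6) = 221.000 + 87.000 × log₂ 6 = 221.000 + 87.000 × 2.5850 ≈ 445.892 ms.

445.9 ms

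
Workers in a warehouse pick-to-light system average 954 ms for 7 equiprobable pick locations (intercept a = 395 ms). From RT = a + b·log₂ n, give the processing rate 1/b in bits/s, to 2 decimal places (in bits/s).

b = (954 − 395)/log₂ 7 = 559/2.8074 = 199.120 ms per bit = 0.19912 s/bit; the reciprocal is 5.022 bits/s.

5.02 bits/s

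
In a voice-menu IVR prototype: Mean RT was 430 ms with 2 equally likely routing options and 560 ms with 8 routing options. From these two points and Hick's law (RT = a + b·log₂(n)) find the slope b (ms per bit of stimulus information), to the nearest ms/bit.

Slope: b = (560 − 430) / (log₂ 8 − log₂ 2) = 130/2.0000 = 65 ms/bit.

65 ms/bit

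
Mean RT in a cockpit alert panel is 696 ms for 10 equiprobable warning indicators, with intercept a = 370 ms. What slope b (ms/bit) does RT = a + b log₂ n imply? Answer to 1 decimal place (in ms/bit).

98.1 ms/bit

log₂(10) = 3.3219 bits.
b = (RT − a)/log₂ n = (696 − 370) / 3.3219 = 98.136 ms/bit.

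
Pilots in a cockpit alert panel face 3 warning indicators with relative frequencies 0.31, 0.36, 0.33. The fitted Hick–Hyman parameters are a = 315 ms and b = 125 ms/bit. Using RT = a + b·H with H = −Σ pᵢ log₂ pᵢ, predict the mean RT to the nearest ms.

513 ms

Entropy contributions −pᵢ log₂ pᵢ: 0.5238, 0.5306, 0.5278; sum H = 1.5822 bits.
RT = a + bH = 315 + 125·1.5822 = 512.78 ms.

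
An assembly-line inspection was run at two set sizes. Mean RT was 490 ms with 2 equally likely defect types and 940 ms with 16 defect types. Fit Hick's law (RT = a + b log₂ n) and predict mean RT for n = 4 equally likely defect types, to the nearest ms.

Fit slope and intercept:
  b = (940 − 490) / (log₂ 16 − log₂ 2) = 450 / (4 − 1) = 150 ms/bit
  a = 490 − 150 × 1 = 340 ms
Then RT(4) = 340 + 150 × log₂ 4 = 340 + 150 × 2 ≈ 640.000 ms.

640 ms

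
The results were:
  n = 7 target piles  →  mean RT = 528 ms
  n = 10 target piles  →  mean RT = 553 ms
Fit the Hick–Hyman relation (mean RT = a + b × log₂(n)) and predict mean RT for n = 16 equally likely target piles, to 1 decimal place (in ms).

585.9 ms

Solve the two-equation system in a and b:
  b = (553 − 528) / (log₂ 10 − log₂ 7) = 25 / (3.3219 − 2.8074) = 48.584 ms/bit
  a = 528 − 48.584 × 2.8074 = 391.608 ms
Then RT(16) = 391.608 + 48.584 × log₂ 16 = 391.608 + 48.584 × 4 ≈ 585.943 ms.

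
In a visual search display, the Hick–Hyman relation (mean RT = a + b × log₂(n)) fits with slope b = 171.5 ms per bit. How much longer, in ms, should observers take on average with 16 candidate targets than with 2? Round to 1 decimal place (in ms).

The intercept a cancels: ΔRT = b·(log₂ n₂ − log₂ n₁) = b·log₂(n₂/n₁).
log₂(16) − log₂(2) = log₂(16/2) = log₂(8) = 3.
ΔRT = 171.5 × 3.0000 = 514.500 ms.

514.5 ms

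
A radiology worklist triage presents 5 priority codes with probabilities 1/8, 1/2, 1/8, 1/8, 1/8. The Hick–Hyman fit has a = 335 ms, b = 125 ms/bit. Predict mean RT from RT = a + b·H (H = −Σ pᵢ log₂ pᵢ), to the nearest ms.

Each term −pᵢ log₂ pᵢ: 0.125·3 + 0.5·1 + 0.125·3 + 0.125·3 + 0.125·3; summed, H = 2.000 bits.
Mean RT = a + bH = 335 + 125·2.000 = 585.00 ms.

585 ms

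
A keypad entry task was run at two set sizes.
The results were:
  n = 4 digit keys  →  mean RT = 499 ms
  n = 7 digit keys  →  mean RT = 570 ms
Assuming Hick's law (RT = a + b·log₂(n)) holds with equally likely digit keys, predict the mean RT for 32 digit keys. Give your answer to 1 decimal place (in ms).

762.8 ms

RT is linear in log₂ n, so two points fix the line:
  b = (570 − 499) / (log₂ 7 − log₂ 4) = 71 / (2.8074 − 2) = 87.941 ms/bit
  a = 499 − 87.941 × 2 = 323.117 ms
Then RT(32) = 323.117 + 87.941 × log₂ 32 = 323.117 + 87.941 × 5 ≈ 762.824 ms.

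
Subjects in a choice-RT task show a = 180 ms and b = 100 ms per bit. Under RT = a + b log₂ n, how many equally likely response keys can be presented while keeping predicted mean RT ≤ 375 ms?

3

100·log₂ n ≤ 375 − 180 = 195, giving log₂ n ≤ 1.9500 and n ≤ 3.864. The largest whole number is 3.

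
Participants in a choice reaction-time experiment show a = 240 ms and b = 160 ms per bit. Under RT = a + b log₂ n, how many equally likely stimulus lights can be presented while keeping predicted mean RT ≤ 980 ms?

24

Information budget: (980 − 240)/160 = 4.6250 bits, so n ≤ 2^4.6250 = 24.675 → at most 24.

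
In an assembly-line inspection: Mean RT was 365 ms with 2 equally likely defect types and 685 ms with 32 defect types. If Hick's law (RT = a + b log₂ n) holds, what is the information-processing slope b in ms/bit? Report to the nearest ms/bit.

b = (RT₂ − RT₁)/(log₂ n₂ − log₂ n₁) = (685 − 365)/(5 − 1) = 80 ms/bit.

80 ms/bit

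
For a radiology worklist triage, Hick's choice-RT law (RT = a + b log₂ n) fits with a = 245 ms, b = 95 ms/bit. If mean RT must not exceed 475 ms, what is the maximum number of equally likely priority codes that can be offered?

Information budget: (475 − 245)/95 = 2.4211 bits, so n ≤ 2^2.4211 = 5.356 → at most 5.

5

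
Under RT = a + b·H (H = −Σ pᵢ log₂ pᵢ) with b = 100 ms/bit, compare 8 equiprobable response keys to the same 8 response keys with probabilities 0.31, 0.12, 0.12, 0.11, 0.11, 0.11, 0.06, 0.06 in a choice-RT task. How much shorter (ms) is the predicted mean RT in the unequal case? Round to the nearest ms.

20 ms

Equiprobable entropy H₀ = log₂ 8 = 3.0000 bits.
Skewed entropy H = −Σ pᵢ log₂ pᵢ = 2.7959 bits.
ΔRT = b·(H₀ − H) = 100 × 0.2041 = 20.41 ms.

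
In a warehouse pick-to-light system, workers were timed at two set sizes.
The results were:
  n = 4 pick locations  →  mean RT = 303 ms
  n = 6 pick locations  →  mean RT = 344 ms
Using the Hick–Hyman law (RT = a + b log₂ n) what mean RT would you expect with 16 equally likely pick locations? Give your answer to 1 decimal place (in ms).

443.2 ms

RT is linear in log₂ n, so two points fix the line:
  b = (344 − 303) / (log₂ 6 − log₂ 4) = 41 / (2.5850 − 2) = 70.090 ms/bit
  a = 303 − 70.090 × 2 = 162.820 ms
Then RT(16) = 162.820 + 70.090 × log₂ 16 = 162.820 + 70.090 × 4 ≈ 443.180 ms.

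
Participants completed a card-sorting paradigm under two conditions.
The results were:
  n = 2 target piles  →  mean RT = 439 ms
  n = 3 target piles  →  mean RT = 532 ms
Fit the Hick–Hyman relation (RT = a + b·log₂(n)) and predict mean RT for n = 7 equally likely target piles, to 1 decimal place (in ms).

726.3 ms

RT is linear in log₂ n, so two points fix the line:
  b = (532 − 439) / (log₂ 3 − log₂ 2) = 93 / (1.5850 − 1) = 158.985 ms/bit
  a = 439 − 158.985 × 1 = 280.015 ms
Then RT(7) = 280.015 + 158.985 × log₂ 7 = 280.015 + 158.985 × 2.8074 ≈ 726.342 ms.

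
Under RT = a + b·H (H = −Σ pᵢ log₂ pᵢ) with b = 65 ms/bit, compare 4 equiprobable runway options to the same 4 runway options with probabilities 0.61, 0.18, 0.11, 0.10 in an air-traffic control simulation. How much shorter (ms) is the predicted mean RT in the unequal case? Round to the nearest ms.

28 ms

Equiprobable entropy H₀ = log₂ 4 = 2.0000 bits.
Skewed entropy H = −Σ pᵢ log₂ pᵢ = 1.5628 bits.
ΔRT = b·(H₀ − H) = 65 × 0.4372 = 28.42 ms.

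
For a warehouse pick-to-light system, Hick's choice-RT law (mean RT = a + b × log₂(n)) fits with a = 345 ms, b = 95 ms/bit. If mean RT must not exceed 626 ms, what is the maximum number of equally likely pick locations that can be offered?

95·log₂ n ≤ 626 − 345 = 281, giving log₂ n ≤ 2.9579 and n ≤ 7.770. The largest whole number is 7.

7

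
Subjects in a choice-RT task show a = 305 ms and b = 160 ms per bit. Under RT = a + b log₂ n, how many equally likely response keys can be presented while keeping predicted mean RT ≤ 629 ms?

160·log₂ n ≤ 629 − 305 = 324, giving log₂ n ≤ 2.0250 and n ≤ 4.070. The largest whole number is 4.

4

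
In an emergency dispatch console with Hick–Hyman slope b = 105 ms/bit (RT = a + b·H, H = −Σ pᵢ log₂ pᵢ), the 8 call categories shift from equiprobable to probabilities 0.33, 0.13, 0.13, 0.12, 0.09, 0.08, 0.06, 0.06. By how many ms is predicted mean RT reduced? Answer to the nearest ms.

The RT saving is b·ΔH. Equiprobable H₀ = log₂(8) = 3.0000 bits; with the given probabilities H = 2.7514 bits.
b·(H₀ − H) = 105 × (3.0000 − 2.7514) = 26.10 ms.

26 ms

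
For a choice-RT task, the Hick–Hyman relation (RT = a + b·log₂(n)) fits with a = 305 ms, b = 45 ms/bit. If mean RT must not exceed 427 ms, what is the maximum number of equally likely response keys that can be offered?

45·log₂ n ≤ 427 − 305 = 122, giving log₂ n ≤ 2.7111 and n ≤ 6.548. The largest whole number is 6.

6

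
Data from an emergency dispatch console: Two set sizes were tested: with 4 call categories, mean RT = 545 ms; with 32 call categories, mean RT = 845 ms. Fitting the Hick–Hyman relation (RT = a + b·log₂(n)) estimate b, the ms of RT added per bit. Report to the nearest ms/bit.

The slope on a log₂ axis is (845 − 545) / (5 − 2) = 100 ms/bit.

100 ms/bit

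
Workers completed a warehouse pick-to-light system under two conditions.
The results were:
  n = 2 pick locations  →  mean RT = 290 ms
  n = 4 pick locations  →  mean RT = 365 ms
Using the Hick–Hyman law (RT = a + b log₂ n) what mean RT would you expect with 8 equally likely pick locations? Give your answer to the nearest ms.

440 ms

RT is linear in log₂ n, so two points fix the line:
  b = (365 − 290) / (log₂ 4 − log₂ 2) = 75 / (2 − 1) = 75 ms/bit
  a = 290 − 75 × 1 = 215 ms
Then RT(8) = 215 + 75 × log₂ 8 = 215 + 75 × 3 ≈ 440.000 ms.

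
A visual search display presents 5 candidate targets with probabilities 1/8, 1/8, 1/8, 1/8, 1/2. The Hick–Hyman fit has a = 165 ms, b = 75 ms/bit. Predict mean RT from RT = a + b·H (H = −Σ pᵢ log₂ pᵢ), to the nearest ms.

315 ms

H = −Σ pᵢ log₂ pᵢ = 0.125·3 + 0.125·3 + 0.125·3 + 0.125·3 + 0.5·1 = 2.000 bits.
RT = 165 + 75 × 2.000 = 315.00 ms.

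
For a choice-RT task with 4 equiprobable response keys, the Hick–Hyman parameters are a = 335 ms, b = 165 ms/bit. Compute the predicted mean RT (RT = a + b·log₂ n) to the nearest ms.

665 ms

log₂(4) = 2 bits, so RT = 335 + 165 × 2 ≈ 665.000 ms.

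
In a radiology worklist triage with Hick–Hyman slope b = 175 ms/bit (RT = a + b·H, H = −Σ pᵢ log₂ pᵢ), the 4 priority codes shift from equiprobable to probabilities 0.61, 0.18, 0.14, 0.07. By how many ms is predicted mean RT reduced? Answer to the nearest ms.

The RT saving is b·ΔH. Equiprobable H₀ = log₂(4) = 2.0000 bits; with the given probabilities H = 1.5460 bits.
b·(H₀ − H) = 175 × (2.0000 − 1.5460) = 79.45 ms.

79 ms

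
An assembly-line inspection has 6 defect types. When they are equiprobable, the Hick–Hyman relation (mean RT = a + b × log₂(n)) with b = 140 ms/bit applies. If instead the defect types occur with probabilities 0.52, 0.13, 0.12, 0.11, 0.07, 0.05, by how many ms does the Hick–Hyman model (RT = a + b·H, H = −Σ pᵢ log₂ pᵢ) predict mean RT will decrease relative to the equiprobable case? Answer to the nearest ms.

71 ms

Equiprobable entropy H₀ = log₂ 6 = 2.5850 bits.
Skewed entropy H = −Σ pᵢ log₂ pᵢ = 2.0752 bits.
ΔRT = b·(H₀ − H) = 140 × 0.5097 = 71.36 ms.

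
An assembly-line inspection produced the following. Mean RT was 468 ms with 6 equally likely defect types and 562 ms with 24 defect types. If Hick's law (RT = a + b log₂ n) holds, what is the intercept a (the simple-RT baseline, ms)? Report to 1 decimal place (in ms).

346.5 ms

Slope: b = (562 − 468) / (log₂ 24 − log₂ 6) = 94/2.0000 = 47.000 ms/bit.
a = RT₁ − b·log₂ n₁ = 468 − 47.000 × 2.5850 = 346.507 ms.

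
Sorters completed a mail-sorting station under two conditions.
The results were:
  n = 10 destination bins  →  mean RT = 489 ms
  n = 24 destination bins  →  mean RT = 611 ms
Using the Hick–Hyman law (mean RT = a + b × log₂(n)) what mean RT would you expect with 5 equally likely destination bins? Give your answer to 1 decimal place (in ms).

Solve the two-equation system in a and b:
  b = (611 − 489) / (log₂ 24 − log₂ 10) = 122 / (4.5850 − 3.3219) = 96.593 ms/bit
  a = 489 − 96.593 × 3.3219 = 168.126 ms
Then RT(5) = 168.126 + 96.593 × log₂ 5 = 168.126 + 96.593 × 2.3219 ≈ 392.407 ms.

392.4 ms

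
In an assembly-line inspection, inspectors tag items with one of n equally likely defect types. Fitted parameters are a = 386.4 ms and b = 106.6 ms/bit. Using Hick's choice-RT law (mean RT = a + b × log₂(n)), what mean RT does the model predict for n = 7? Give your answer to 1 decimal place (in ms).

log₂(7) = 2.8074 bits, so RT = 386.4 + 106.6 × 2.8074 ≈ 685.664 ms.

685.7 ms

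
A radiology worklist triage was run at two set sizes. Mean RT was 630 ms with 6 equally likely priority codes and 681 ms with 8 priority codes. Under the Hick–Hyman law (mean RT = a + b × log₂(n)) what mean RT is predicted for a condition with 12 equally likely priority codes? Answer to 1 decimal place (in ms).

RT is linear in log₂ n, so two points fix the line:
  b = (681 − 630) / (log₂ 8 − log₂ 6) = 51 / (3 − 2.5850) = 122.880 ms/bit
  a = 630 − 122.880 × 2.5850 = 312.359 ms
Then RT(12) = 312.359 + 122.880 × log₂ 12 = 312.359 + 122.880 × 3.5850 ≈ 752.880 ms.

752.9 ms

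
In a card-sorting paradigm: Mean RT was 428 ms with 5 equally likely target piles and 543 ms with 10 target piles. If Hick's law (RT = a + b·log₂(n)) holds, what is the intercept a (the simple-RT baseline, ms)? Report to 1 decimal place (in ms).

161.0 ms

The slope on a log₂ axis is (543 − 428) / (3.3219 − 2.3219) = 115.000 ms/bit.
Intercept: a = 428 − 115.000·log₂(5) = 160.978 ms.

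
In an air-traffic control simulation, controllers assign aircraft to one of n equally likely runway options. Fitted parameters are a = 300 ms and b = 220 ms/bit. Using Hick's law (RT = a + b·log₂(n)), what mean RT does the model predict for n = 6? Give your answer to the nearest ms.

log₂(6) = 2.5850 bits, so RT = 300 + 220 × 2.5850 ≈ 868.692 ms.

869 ms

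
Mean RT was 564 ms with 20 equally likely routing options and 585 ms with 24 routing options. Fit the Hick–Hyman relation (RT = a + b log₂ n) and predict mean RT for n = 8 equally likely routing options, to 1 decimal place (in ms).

Solve the two-equation system in a and b:
  b = (585 − 564) / (log₂ 24 − log₂ 20) = 21 / (4.5850 − 4.3219) = 79.837 ms/bit
  a = 564 − 79.837 × 4.3219 = 218.948 ms
Then RT(8) = 218.948 + 79.837 × log₂ 8 = 218.948 + 79.837 × 3 ≈ 458.461 ms.

458.5 ms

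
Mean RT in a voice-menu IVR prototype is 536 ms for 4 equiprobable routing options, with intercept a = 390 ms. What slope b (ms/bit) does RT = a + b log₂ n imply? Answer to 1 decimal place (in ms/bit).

b = (536 − 390) / log₂(4) = 146 / 2 = 73.000 ms/bit.

73.0 ms/bit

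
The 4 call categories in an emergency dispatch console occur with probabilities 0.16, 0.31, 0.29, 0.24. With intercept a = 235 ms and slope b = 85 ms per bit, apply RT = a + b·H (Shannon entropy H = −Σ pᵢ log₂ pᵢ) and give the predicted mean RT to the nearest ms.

H = 0.16·log₂(1/0.16) + 0.31·log₂(1/0.31) + 0.29·log₂(1/0.29) + 0.24·log₂(1/0.24) = 1.9588 bits.
RT = 235 + 85 × 1.9588 = 401.50 ms.

402 ms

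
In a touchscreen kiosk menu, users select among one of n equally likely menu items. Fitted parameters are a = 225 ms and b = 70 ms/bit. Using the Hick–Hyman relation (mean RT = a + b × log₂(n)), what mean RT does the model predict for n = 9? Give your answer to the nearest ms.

log₂(9) = 3.1699 bits, so RT = 225 + 70 × 3.1699 ≈ 446.895 ms.

447 ms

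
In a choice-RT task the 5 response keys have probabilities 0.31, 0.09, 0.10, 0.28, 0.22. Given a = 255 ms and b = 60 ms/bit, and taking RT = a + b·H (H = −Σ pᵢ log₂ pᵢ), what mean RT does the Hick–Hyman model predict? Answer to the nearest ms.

385 ms

H = 0.31·log₂(1/0.31) + 0.09·log₂(1/0.09) + 0.10·log₂(1/0.10) + 0.28·log₂(1/0.28) + 0.22·log₂(1/0.22) = 2.1634 bits.
RT = 255 + 60 × 2.1634 = 384.81 ms.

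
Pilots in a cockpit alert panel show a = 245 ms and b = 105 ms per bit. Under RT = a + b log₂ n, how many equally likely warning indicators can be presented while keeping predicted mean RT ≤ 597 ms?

10

105·log₂ n ≤ 597 − 245 = 352, giving log₂ n ≤ 3.3524 and n ≤ 10.213. The largest whole number is 10.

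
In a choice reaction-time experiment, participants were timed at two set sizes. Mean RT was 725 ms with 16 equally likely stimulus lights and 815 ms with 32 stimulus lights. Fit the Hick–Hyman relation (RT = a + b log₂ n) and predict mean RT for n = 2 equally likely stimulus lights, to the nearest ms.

Fit slope and intercept:
  b = (815 − 725) / (log₂ 32 − log₂ 16) = 90 / (5 − 4) = 90 ms/bit
  a = 725 − 90 × 4 = 365 ms
Then RT(2) = 365 + 90 × log₂ 2 = 365 + 90 × 1 ≈ 455.000 ms.

455 ms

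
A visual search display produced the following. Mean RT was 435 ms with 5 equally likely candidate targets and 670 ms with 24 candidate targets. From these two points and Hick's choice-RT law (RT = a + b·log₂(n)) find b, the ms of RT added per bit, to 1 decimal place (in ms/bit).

103.8 ms/bit

The slope on a log₂ axis is (670 − 435) / (4.5850 − 2.3219) = 103.843 ms/bit.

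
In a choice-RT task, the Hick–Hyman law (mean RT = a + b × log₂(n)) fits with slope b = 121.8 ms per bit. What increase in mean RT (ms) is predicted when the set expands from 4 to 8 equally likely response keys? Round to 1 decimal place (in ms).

ΔRT = (a + b log₂ n₂) − (a + b log₂ n₁) = b·(log₂ n₂ − log₂ n₁).
log₂(8) − log₂(4) = log₂(8/4) = log₂(2) = 1.
ΔRT = 121.8 × 1.0000 = 121.800 ms.

121.8 ms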